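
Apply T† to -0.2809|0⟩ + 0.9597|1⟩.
-0.2809|0⟩ + (0.6786 - 0.6786i)|1⟩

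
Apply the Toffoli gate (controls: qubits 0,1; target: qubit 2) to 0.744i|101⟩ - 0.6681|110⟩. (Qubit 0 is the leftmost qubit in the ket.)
0.744i|101⟩ - 0.6681|111⟩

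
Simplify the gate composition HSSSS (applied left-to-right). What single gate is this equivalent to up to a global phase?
H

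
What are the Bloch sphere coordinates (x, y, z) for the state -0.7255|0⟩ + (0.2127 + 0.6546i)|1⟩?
(-0.3086, -0.9498, 0.05261)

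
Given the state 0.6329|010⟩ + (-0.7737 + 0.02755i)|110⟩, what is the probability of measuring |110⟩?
0.5994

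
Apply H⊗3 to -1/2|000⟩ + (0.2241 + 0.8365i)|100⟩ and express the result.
(-0.09755 + 0.2957i)|000⟩ + (-0.09755 + 0.2957i)|001⟩ + (-0.09755 + 0.2957i)|010⟩ + (-0.09755 + 0.2957i)|011⟩ + (-0.256 - 0.2957i)|100⟩ + (-0.256 - 0.2957i)|101⟩ + (-0.256 - 0.2957i)|110⟩ + (-0.256 - 0.2957i)|111⟩

H⊗3 gives amp(|y⟩) = (1/2√2) Σ_x (−1)^(x·y) amp(|x⟩), where x·y is the number of positions in which both x and y have a 1.
|000⟩: (-1/2 + (0.2241 + 0.8365i))/(2√2) = (-0.09755 + 0.2957i)
|001⟩: (-1/2 + (0.2241 + 0.8365i))/(2√2) = (-0.09755 + 0.2957i)
|010⟩: (-1/2 + (0.2241 + 0.8365i))/(2√2) = (-0.09755 + 0.2957i)
|011⟩: (-1/2 + (0.2241 + 0.8365i))/(2√2) = (-0.09755 + 0.2957i)
|100⟩: (-1/2 - (0.2241 + 0.8365i))/(2√2) = (-0.256 - 0.2957i)
|101⟩: (-1/2 - (0.2241 + 0.8365i))/(2√2) = (-0.256 - 0.2957i)
|110⟩: (-1/2 - (0.2241 + 0.8365i))/(2√2) = (-0.256 - 0.2957i)
|111⟩: (-1/2 - (0.2241 + 0.8365i))/(2√2) = (-0.256 - 0.2957i)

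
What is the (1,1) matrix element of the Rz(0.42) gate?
(0.978 + 0.2085i)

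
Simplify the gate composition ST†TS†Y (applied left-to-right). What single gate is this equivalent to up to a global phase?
Y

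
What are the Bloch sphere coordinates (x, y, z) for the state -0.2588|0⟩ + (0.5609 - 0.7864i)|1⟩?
(-0.2903, 0.407, -0.8661)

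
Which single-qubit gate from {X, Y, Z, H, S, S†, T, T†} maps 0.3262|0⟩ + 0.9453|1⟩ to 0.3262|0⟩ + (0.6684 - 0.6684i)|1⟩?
T†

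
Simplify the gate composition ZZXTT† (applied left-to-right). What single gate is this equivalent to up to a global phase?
X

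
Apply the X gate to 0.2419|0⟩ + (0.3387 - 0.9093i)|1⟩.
(0.3387 - 0.9093i)|0⟩ + 0.2419|1⟩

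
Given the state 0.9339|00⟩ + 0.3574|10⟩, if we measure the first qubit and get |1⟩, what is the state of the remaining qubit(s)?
|0⟩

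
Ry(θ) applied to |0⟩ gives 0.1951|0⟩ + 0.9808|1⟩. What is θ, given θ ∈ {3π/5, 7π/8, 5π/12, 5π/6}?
7π/8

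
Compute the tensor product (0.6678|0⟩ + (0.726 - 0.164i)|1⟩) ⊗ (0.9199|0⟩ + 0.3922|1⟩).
0.6143|00⟩ + 0.2619|01⟩ + (0.6678 - 0.1509i)|10⟩ + (0.2847 - 0.06432i)|11⟩

amp(|b₁b₂…⟩) = product of the factor amplitudes for bits b₁, b₂, …; only kets whose every factor amplitude is nonzero survive.
|00⟩: (0.6678)(0.9199) = 0.6143
|01⟩: (0.6678)(0.3922) = 0.2619
|10⟩: (0.726 - 0.164i)(0.9199) = (0.6678 - 0.1509i)
|11⟩: (0.726 - 0.164i)(0.3922) = (0.2847 - 0.06432i)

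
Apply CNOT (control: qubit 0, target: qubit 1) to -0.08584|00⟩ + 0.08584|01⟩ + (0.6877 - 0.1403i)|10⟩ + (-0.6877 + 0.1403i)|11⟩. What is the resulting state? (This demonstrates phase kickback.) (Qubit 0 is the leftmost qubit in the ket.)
-0.08584|00⟩ + 0.08584|01⟩ + (-0.6877 + 0.1403i)|10⟩ + (0.6877 - 0.1403i)|11⟩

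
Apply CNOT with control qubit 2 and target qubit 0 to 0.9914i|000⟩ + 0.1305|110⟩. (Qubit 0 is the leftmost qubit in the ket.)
0.9914i|000⟩ + 0.1305|110⟩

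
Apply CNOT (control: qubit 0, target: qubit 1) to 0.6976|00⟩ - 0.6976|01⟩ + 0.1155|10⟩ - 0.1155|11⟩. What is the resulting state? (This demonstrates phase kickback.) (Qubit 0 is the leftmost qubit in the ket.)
0.6976|00⟩ - 0.6976|01⟩ - 0.1155|10⟩ + 0.1155|11⟩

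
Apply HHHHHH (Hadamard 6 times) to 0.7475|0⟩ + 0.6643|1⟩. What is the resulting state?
0.7475|0⟩ + 0.6643|1⟩

H² = I, so an even number of Hadamards cancels: H^6 = I and the state is unchanged.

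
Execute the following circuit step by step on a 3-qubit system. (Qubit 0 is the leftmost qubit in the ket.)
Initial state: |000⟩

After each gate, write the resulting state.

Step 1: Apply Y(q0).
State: i|100⟩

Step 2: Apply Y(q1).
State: -|110⟩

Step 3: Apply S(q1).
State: -i|110⟩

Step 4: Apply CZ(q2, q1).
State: -i|110⟩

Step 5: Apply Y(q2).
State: |111⟩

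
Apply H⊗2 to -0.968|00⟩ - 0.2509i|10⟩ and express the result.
(-0.484 - 0.1255i)|00⟩ + (-0.484 - 0.1255i)|01⟩ + (-0.484 + 0.1255i)|10⟩ + (-0.484 + 0.1255i)|11⟩

H⊗2 gives amp(|y⟩) = (1/2) Σ_x (−1)^(x·y) amp(|x⟩), where x·y is the number of positions in which both x and y have a 1.
|00⟩: (-0.968 - 0.2509i)/2 = (-0.484 - 0.1255i)
|01⟩: (-0.968 - 0.2509i)/2 = (-0.484 - 0.1255i)
|10⟩: (-0.968 + 0.2509i)/2 = (-0.484 + 0.1255i)
|11⟩: (-0.968 + 0.2509i)/2 = (-0.484 + 0.1255i)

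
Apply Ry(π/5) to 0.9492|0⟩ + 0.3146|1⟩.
0.8055|0⟩ + 0.5925|1⟩

Ry(π/5) = [[cos(θ/2), −sin(θ/2)], [sin(θ/2), cos(θ/2)]]; θ = π/5, cos(θ/2) ≈ 0.951057, sin(θ/2) ≈ 0.309017.
With a = amp(|0⟩) = 0.9492 and b = amp(|1⟩) = 0.3146:
new amp(|0⟩) = (0.951057)·a + (-0.309017)·b = 0.8055
new amp(|1⟩) = (0.309017)·a + (0.951057)·b = 0.5925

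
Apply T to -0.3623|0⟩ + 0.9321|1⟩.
-0.3623|0⟩ + (0.6591 + 0.6591i)|1⟩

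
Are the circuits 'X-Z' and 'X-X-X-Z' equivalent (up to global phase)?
Yes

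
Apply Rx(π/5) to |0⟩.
0.9511|0⟩ - 0.309i|1⟩

Rx(π/5) = [[cos(θ/2), −i·sin(θ/2)], [−i·sin(θ/2), cos(θ/2)]]; θ = π/5, cos(θ/2) ≈ 0.951057, sin(θ/2) ≈ 0.309017.
With a = amp(|0⟩) = 1 and b = amp(|1⟩) = 0:
new amp(|0⟩) = (0.951057)·a + (-0.309017i)·b = 0.9511
new amp(|1⟩) = (-0.309017i)·a + (0.951057)·b = -0.309i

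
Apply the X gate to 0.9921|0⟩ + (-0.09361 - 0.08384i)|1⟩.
(-0.09361 - 0.08384i)|0⟩ + 0.9921|1⟩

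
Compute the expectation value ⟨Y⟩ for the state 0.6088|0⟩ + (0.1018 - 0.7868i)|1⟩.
-0.958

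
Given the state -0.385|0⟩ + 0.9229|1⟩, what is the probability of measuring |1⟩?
0.8517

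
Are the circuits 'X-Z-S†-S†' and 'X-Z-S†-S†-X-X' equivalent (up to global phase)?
Yes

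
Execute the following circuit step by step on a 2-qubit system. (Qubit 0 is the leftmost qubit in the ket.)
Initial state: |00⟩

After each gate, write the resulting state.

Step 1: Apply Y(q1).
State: i|01⟩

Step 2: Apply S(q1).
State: -|01⟩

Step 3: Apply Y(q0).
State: -i|11⟩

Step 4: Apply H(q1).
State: -(1/√2)i|10⟩ + (1/√2)i|11⟩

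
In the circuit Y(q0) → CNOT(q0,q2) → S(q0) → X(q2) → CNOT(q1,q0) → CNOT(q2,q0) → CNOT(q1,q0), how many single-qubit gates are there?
3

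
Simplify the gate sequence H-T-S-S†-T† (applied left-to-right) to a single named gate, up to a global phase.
H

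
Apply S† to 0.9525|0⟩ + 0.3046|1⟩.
0.9525|0⟩ - 0.3046i|1⟩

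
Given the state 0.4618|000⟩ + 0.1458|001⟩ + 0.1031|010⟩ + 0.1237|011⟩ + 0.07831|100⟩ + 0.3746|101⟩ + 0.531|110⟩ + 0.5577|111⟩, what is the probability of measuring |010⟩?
0.01063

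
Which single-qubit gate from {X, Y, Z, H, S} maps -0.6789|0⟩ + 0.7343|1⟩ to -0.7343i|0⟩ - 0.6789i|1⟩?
Y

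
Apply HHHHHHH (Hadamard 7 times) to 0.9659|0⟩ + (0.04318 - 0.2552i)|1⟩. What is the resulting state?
(0.7135 - 0.1805i)|0⟩ + (0.6525 + 0.1805i)|1⟩

H² = I, so H^7 = H: a single Hadamard. With (a, b) = (0.9659, (0.04318 - 0.2552i)), H gives ((a + b)/√2, (a − b)/√2) = ((0.7135 - 0.1805i), (0.6525 + 0.1805i)).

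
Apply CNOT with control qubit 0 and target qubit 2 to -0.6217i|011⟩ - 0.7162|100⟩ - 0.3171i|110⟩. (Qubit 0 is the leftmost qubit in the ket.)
-0.6217i|011⟩ - 0.7162|101⟩ - 0.3171i|111⟩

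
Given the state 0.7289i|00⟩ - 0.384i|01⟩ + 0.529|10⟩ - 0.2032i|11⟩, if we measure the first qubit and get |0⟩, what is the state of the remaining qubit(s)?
0.8847i|0⟩ - 0.4661i|1⟩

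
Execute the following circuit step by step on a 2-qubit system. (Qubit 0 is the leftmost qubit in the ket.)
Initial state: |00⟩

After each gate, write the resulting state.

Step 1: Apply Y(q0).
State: i|10⟩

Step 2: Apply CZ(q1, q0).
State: i|10⟩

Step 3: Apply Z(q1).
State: i|10⟩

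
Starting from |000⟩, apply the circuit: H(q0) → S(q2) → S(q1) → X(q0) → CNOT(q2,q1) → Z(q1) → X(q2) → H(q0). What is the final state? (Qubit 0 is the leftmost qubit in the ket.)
|001⟩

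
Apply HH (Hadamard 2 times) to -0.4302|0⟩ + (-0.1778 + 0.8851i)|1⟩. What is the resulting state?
-0.4302|0⟩ + (-0.1778 + 0.8851i)|1⟩

H² = I, so an even number of Hadamards cancels: H^2 = I and the state is unchanged.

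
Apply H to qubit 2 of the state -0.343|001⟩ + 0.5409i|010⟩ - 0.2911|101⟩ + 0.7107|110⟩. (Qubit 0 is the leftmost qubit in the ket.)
-0.2425|000⟩ + 0.2425|001⟩ + 0.3825i|010⟩ + 0.3825i|011⟩ - 0.2058|100⟩ + 0.2058|101⟩ + 0.5025|110⟩ + 0.5025|111⟩

H on qubit 2 mixes each pair of kets that differ only in qubit 2: amplitudes (a, b) of (|…0…⟩, |…1…⟩) become ((a + b)/√2, (a − b)/√2). Kets absent from the input have amplitude 0.
(|000⟩, |001⟩): (a, b) = (0, -0.343) → (-0.2425, 0.2425)
(|010⟩, |011⟩): (a, b) = (0.5409i, 0) → (0.3825i, 0.3825i)
(|100⟩, |101⟩): (a, b) = (0, -0.2911) → (-0.2058, 0.2058)
(|110⟩, |111⟩): (a, b) = (0.7107, 0) → (0.5025, 0.5025)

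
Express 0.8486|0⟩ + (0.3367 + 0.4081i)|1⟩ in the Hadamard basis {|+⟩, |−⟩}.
(0.8381 + 0.2886i)|+⟩ + (0.362 - 0.2886i)|−⟩

With |ψ⟩ = α|0⟩ + β|1⟩, the Hadamard-basis coefficients are ⟨+|ψ⟩ = (α + β)/√2 and ⟨−|ψ⟩ = (α − β)/√2.
Here α = 0.8486, β = (0.3367 + 0.4081i): (α + β)/√2 = (0.8381 + 0.2886i), (α − β)/√2 = (0.362 - 0.2886i).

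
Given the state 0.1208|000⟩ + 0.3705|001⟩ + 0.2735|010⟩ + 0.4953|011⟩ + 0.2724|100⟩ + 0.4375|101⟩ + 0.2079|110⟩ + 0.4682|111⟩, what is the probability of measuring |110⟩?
0.04322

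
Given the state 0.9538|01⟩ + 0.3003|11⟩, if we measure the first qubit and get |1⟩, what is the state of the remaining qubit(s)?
|1⟩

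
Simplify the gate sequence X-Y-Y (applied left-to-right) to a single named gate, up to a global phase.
X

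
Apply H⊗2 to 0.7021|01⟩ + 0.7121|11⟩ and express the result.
0.7071|00⟩ - 0.7071|01⟩ - 0.005|10⟩ + 0.005|11⟩

H⊗2 gives amp(|y⟩) = (1/2) Σ_x (−1)^(x·y) amp(|x⟩), where x·y is the number of positions in which both x and y have a 1.
|00⟩: (0.7021 + 0.7121)/2 = 0.7071
|01⟩: (-0.7021 - 0.7121)/2 = -0.7071
|10⟩: (0.7021 - 0.7121)/2 = -0.005
|11⟩: (-0.7021 + 0.7121)/2 = 0.005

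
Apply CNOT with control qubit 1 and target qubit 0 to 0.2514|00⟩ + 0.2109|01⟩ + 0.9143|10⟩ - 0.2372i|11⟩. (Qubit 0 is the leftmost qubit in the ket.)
0.2514|00⟩ - 0.2372i|01⟩ + 0.9143|10⟩ + 0.2109|11⟩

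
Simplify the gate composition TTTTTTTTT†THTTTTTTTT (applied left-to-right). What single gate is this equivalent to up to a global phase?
H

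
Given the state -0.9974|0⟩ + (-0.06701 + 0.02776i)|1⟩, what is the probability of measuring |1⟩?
0.005261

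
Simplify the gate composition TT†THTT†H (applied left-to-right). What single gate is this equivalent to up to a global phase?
T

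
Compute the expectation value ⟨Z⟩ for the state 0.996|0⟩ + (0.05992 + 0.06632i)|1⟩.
0.984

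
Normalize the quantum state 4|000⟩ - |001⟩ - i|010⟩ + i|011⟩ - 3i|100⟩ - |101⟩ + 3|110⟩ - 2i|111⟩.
0.6172|000⟩ - 0.1543|001⟩ - 0.1543i|010⟩ + 0.1543i|011⟩ - 0.4629i|100⟩ - 0.1543|101⟩ + 0.4629|110⟩ - 0.3086i|111⟩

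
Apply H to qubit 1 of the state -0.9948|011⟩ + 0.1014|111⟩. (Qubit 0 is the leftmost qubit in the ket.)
-0.7034|001⟩ + 0.7034|011⟩ + 0.0717|101⟩ - 0.0717|111⟩

H on qubit 1 mixes each pair of kets that differ only in qubit 1: amplitudes (a, b) of (|…0…⟩, |…1…⟩) become ((a + b)/√2, (a − b)/√2). Kets absent from the input have amplitude 0.
(|001⟩, |011⟩): (a, b) = (0, -0.9948) → (-0.7034, 0.7034)
(|101⟩, |111⟩): (a, b) = (0, 0.1014) → (0.0717, -0.0717)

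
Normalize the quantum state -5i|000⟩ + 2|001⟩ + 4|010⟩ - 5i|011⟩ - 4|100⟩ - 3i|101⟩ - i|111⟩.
-0.5103i|000⟩ + 0.2041|001⟩ + 1/√6|010⟩ - 0.5103i|011⟩ - 1/√6|100⟩ - 0.3062i|101⟩ - 0.1021i|111⟩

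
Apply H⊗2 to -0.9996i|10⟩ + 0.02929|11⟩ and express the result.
(0.01465 - 0.4998i)|00⟩ + (-0.01465 - 0.4998i)|01⟩ + (-0.01465 + 0.4998i)|10⟩ + (0.01465 + 0.4998i)|11⟩

H⊗2 gives amp(|y⟩) = (1/2) Σ_x (−1)^(x·y) amp(|x⟩), where x·y is the number of positions in which both x and y have a 1.
|00⟩: (-0.9996i + 0.02929)/2 = (0.01465 - 0.4998i)
|01⟩: (-0.9996i - 0.02929)/2 = (-0.01465 - 0.4998i)
|10⟩: (0.9996i - 0.02929)/2 = (-0.01465 + 0.4998i)
|11⟩: (0.9996i + 0.02929)/2 = (0.01465 + 0.4998i)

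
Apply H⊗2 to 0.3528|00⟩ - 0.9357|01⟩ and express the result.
-0.2915|00⟩ + 0.6443|01⟩ - 0.2915|10⟩ + 0.6443|11⟩

H⊗2 gives amp(|y⟩) = (1/2) Σ_x (−1)^(x·y) amp(|x⟩), where x·y is the number of positions in which both x and y have a 1.
|00⟩: (0.3528 - 0.9357)/2 = -0.2915
|01⟩: (0.3528 + 0.9357)/2 = 0.6443
|10⟩: (0.3528 - 0.9357)/2 = -0.2915
|11⟩: (0.3528 + 0.9357)/2 = 0.6443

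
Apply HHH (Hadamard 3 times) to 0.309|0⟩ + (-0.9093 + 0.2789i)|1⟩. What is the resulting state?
(-0.4245 + 0.1972i)|0⟩ + (0.8615 - 0.1972i)|1⟩

H² = I, so H^3 = H: a single Hadamard. With (a, b) = (0.309, (-0.9093 + 0.2789i)), H gives ((a + b)/√2, (a − b)/√2) = ((-0.4245 + 0.1972i), (0.8615 - 0.1972i)).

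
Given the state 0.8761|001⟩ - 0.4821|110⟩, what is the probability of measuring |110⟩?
0.2324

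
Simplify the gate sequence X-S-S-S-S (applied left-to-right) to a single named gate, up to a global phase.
X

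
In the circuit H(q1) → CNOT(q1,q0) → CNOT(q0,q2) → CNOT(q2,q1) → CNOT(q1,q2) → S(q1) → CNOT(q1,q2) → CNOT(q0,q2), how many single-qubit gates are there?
2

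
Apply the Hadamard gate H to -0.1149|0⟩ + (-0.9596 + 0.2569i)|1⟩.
(-0.7598 + 0.1817i)|0⟩ + (0.5973 - 0.1817i)|1⟩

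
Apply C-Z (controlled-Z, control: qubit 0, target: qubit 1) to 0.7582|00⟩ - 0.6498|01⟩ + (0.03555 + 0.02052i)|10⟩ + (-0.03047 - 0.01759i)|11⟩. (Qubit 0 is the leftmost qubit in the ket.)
0.7582|00⟩ - 0.6498|01⟩ + (0.03555 + 0.02052i)|10⟩ + (0.03047 + 0.01759i)|11⟩

C-Z leaves the control-|0⟩ kets |00⟩, |01⟩ unchanged and applies Z to qubit 1 on the control-|1⟩ pair (|10⟩, |11⟩).
Z = [[1, 0], [0, -1]].
With a = amp(|10⟩) = (0.03555 + 0.02052i) and b = amp(|11⟩) = (-0.03047 - 0.01759i):
new amp(|10⟩) = (1)·a = (0.03555 + 0.02052i)
new amp(|11⟩) = (-1)·b = (0.03047 + 0.01759i)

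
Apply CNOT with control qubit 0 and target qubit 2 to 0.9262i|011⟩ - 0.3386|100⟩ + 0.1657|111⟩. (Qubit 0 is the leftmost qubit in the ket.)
0.9262i|011⟩ - 0.3386|101⟩ + 0.1657|110⟩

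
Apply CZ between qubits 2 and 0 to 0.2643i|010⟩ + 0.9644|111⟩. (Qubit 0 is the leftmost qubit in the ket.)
0.2643i|010⟩ - 0.9644|111⟩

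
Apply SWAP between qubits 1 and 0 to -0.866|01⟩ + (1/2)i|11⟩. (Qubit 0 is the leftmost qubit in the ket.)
-0.866|10⟩ + (1/2)i|11⟩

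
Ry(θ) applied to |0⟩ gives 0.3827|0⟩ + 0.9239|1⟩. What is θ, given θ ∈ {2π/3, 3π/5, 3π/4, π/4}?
3π/4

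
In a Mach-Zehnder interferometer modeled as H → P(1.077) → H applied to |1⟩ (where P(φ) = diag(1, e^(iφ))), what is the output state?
(0.263 - 0.4403i)|0⟩ + (0.737 + 0.4403i)|1⟩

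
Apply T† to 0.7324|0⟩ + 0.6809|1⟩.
0.7324|0⟩ + (0.4815 - 0.4815i)|1⟩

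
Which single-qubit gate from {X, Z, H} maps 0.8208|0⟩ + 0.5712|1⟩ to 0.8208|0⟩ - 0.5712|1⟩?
Z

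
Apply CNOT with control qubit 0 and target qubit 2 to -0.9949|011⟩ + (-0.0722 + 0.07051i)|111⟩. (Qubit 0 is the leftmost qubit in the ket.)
-0.9949|011⟩ + (-0.0722 + 0.07051i)|110⟩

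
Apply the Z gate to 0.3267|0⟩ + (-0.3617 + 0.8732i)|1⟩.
0.3267|0⟩ + (0.3617 - 0.8732i)|1⟩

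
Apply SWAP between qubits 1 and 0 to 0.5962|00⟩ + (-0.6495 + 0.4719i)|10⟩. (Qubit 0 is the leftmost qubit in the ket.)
0.5962|00⟩ + (-0.6495 + 0.4719i)|01⟩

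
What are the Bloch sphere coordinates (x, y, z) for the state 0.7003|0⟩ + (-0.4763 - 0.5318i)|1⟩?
(-0.6671, -0.7448, -0.01925)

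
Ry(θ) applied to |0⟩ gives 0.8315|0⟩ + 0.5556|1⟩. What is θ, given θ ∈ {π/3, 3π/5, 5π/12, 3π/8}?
3π/8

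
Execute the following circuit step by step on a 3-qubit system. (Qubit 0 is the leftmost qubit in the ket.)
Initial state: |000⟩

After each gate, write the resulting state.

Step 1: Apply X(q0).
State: |100⟩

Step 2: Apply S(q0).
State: i|100⟩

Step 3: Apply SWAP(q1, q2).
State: i|100⟩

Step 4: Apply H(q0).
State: (1/√2)i|000⟩ - (1/√2)i|100⟩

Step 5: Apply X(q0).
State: -(1/√2)i|000⟩ + (1/√2)i|100⟩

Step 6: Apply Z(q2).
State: -(1/√2)i|000⟩ + (1/√2)i|100⟩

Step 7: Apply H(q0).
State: -i|100⟩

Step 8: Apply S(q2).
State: -i|100⟩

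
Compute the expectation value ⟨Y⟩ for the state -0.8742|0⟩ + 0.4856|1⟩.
0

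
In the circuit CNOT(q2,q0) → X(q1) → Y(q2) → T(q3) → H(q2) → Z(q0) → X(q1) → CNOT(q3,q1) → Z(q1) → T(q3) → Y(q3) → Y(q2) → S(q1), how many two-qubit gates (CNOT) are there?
2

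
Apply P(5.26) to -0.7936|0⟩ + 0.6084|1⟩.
-0.7936|0⟩ + (0.3168 - 0.5194i)|1⟩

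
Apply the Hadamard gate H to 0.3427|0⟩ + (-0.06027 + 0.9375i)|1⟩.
(0.1997 + 0.6629i)|0⟩ + (0.2849 - 0.6629i)|1⟩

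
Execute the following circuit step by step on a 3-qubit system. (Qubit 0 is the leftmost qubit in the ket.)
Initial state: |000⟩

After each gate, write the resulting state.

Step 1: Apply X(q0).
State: |100⟩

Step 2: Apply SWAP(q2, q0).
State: |001⟩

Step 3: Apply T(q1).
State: |001⟩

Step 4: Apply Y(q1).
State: i|011⟩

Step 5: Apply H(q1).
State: (1/√2)i|001⟩ - (1/√2)i|011⟩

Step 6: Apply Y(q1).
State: -1/√2|001⟩ - 1/√2|011⟩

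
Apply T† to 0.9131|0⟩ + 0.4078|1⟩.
0.9131|0⟩ + (0.2884 - 0.2884i)|1⟩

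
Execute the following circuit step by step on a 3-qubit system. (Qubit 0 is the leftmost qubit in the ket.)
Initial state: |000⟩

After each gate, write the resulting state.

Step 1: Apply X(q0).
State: |100⟩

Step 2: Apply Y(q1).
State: i|110⟩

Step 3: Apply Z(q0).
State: -i|110⟩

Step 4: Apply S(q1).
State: |110⟩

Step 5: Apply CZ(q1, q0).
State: -|110⟩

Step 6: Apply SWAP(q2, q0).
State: -|011⟩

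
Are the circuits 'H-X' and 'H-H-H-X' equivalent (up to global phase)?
Yes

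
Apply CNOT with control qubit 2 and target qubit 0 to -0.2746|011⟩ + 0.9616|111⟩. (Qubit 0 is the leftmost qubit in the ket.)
0.9616|011⟩ - 0.2746|111⟩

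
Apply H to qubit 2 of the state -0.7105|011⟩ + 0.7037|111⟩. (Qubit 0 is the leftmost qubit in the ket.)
-0.5024|010⟩ + 0.5024|011⟩ + 0.4976|110⟩ - 0.4976|111⟩

H on qubit 2 mixes each pair of kets that differ only in qubit 2: amplitudes (a, b) of (|…0…⟩, |…1…⟩) become ((a + b)/√2, (a − b)/√2). Kets absent from the input have amplitude 0.
(|010⟩, |011⟩): (a, b) = (0, -0.7105) → (-0.5024, 0.5024)
(|110⟩, |111⟩): (a, b) = (0, 0.7037) → (0.4976, -0.4976)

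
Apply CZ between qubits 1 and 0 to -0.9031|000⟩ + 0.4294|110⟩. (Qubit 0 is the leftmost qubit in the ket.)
-0.9031|000⟩ - 0.4294|110⟩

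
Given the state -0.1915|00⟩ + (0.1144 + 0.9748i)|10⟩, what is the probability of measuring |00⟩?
0.03667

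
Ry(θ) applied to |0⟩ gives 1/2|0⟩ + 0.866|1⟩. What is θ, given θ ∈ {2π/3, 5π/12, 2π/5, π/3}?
2π/3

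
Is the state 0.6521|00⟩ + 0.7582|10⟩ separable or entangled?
Separable

Writing the state as a|00⟩ + b|01⟩ + c|10⟩ + d|11⟩, it is a product state iff ad − bc = 0.
Here (a, b, c, d) = (0.6521, 0, 0.7582, 0): ad − bc = (0.6521)(0) − (0)(0.7582) = 0, so the state is separable.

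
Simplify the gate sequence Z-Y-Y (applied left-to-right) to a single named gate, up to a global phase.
Z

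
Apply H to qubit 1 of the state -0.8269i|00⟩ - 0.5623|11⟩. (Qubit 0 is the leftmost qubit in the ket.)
-0.5847i|00⟩ - 0.5847i|01⟩ - 0.3976|10⟩ + 0.3976|11⟩

H on qubit 1 mixes each pair of kets that differ only in qubit 1: amplitudes (a, b) of (|…0…⟩, |…1…⟩) become ((a + b)/√2, (a − b)/√2). Kets absent from the input have amplitude 0.
(|00⟩, |01⟩): (a, b) = (-0.8269i, 0) → (-0.5847i, -0.5847i)
(|10⟩, |11⟩): (a, b) = (0, -0.5623) → (-0.3976, 0.3976)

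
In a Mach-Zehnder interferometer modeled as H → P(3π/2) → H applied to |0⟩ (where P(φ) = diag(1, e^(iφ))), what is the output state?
(1/2 - (1/2)i)|0⟩ + (1/2 + (1/2)i)|1⟩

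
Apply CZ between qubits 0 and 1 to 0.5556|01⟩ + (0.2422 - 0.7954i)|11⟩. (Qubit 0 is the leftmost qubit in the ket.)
0.5556|01⟩ + (-0.2422 + 0.7954i)|11⟩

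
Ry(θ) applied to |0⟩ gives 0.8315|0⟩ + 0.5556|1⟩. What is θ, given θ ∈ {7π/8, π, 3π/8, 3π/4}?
3π/8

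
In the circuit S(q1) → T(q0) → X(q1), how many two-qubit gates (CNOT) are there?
0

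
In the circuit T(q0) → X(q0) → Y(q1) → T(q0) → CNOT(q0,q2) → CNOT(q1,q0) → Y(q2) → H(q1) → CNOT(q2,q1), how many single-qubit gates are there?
6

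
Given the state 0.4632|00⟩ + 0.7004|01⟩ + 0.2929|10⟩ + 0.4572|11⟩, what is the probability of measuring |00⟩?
0.2146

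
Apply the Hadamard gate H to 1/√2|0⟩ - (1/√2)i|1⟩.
(1/2 - (1/2)i)|0⟩ + (1/2 + (1/2)i)|1⟩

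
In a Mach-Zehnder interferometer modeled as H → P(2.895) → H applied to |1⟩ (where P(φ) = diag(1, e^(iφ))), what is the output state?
(0.9849 - 0.1221i)|0⟩ + (0.01513 + 0.1221i)|1⟩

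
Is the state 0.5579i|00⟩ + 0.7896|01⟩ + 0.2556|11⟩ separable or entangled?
Entangled

Writing the state as a|00⟩ + b|01⟩ + c|10⟩ + d|11⟩, it is a product state iff ad − bc = 0.
Here (a, b, c, d) = (0.5579i, 0.7896, 0, 0.2556): ad − bc = (0.5579i)(0.2556) − (0.7896)(0) = 0.1426i ≠ 0, so the state is entangled.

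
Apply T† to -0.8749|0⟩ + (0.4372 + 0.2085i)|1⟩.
-0.8749|0⟩ + (0.4566 - 0.1617i)|1⟩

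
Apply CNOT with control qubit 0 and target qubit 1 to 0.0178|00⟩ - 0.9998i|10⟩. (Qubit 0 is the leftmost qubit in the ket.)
0.0178|00⟩ - 0.9998i|11⟩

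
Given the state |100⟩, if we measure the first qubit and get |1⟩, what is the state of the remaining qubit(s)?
|00⟩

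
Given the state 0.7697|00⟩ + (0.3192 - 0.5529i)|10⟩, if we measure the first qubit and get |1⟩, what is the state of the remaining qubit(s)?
(0.5 - 0.866i)|0⟩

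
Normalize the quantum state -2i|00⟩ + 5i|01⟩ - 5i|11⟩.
-0.2722i|00⟩ + 0.6804i|01⟩ - 0.6804i|11⟩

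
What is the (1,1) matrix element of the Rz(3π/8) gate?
(0.8315 + 0.5556i)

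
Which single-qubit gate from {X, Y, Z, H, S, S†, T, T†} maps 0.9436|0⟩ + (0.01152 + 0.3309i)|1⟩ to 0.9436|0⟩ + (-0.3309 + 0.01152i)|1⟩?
S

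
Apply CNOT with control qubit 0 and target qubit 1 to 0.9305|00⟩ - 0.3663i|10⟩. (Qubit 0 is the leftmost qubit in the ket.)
0.9305|00⟩ - 0.3663i|11⟩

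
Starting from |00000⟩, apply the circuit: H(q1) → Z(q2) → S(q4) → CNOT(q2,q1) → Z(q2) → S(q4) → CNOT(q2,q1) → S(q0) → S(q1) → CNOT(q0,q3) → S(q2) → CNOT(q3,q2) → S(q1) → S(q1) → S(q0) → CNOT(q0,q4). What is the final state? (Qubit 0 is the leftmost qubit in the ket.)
1/√2|00000⟩ - (1/√2)i|01000⟩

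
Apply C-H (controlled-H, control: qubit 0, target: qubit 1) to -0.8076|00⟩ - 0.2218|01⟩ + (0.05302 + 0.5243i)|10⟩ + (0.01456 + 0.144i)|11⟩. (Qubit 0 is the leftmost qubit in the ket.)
-0.8076|00⟩ - 0.2218|01⟩ + (0.04779 + 0.4726i)|10⟩ + (0.0272 + 0.2689i)|11⟩

C-H leaves the control-|0⟩ kets |00⟩, |01⟩ unchanged and applies H to qubit 1 on the control-|1⟩ pair (|10⟩, |11⟩).
H = [[1/√2, 1/√2], [1/√2, -1/√2]].
With a = amp(|10⟩) = (0.05302 + 0.5243i) and b = amp(|11⟩) = (0.01456 + 0.144i):
new amp(|10⟩) = (1/√2)·a + (1/√2)·b = (0.04779 + 0.4726i)
new amp(|11⟩) = (1/√2)·a + (-1/√2)·b = (0.0272 + 0.2689i)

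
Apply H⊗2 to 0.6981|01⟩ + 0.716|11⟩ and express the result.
0.7071|00⟩ - 0.7071|01⟩ - 0.00895|10⟩ + 0.00895|11⟩

H⊗2 gives amp(|y⟩) = (1/2) Σ_x (−1)^(x·y) amp(|x⟩), where x·y is the number of positions in which both x and y have a 1.
|00⟩: (0.6981 + 0.716)/2 = 0.7071
|01⟩: (-0.6981 - 0.716)/2 = -0.7071
|10⟩: (0.6981 - 0.716)/2 = -0.00895
|11⟩: (-0.6981 + 0.716)/2 = 0.00895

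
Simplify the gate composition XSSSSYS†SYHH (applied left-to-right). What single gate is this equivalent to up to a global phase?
X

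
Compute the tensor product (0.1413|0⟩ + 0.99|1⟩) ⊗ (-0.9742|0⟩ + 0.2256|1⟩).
-0.1377|00⟩ + 0.03188|01⟩ - 0.9645|10⟩ + 0.2233|11⟩

amp(|b₁b₂…⟩) = product of the factor amplitudes for bits b₁, b₂, …; only kets whose every factor amplitude is nonzero survive.
|00⟩: (0.1413)(-0.9742) = -0.1377
|01⟩: (0.1413)(0.2256) = 0.03188
|10⟩: (0.99)(-0.9742) = -0.9645
|11⟩: (0.99)(0.2256) = 0.2233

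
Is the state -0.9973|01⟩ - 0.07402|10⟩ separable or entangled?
Entangled

Writing the state as a|00⟩ + b|01⟩ + c|10⟩ + d|11⟩, it is a product state iff ad − bc = 0.
Here (a, b, c, d) = (0, -0.9973, -0.07402, 0): ad − bc = (0)(0) − (-0.9973)(-0.07402) = -0.07382 ≠ 0, so the state is entangled.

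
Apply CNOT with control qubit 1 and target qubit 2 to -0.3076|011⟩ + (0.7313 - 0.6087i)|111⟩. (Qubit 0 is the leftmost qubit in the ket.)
-0.3076|010⟩ + (0.7313 - 0.6087i)|110⟩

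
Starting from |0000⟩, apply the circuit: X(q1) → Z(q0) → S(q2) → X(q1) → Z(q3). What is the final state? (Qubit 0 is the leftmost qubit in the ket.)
|0000⟩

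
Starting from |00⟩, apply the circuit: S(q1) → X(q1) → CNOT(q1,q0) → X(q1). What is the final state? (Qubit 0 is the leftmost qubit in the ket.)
|10⟩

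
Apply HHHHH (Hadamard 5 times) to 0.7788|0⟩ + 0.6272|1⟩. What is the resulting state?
0.9942|0⟩ + 0.1072|1⟩

H² = I, so H^5 = H: a single Hadamard. With (a, b) = (0.7788, 0.6272), H gives ((a + b)/√2, (a − b)/√2) = (0.9942, 0.1072).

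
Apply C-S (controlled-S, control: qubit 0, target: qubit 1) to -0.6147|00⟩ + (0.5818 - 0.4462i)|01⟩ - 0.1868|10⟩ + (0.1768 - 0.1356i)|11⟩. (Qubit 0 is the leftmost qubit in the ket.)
-0.6147|00⟩ + (0.5818 - 0.4462i)|01⟩ - 0.1868|10⟩ + (0.1356 + 0.1768i)|11⟩

C-S leaves the control-|0⟩ kets |00⟩, |01⟩ unchanged and applies S to qubit 1 on the control-|1⟩ pair (|10⟩, |11⟩).
S = [[1, 0], [0, i]].
With a = amp(|10⟩) = -0.1868 and b = amp(|11⟩) = (0.1768 - 0.1356i):
new amp(|10⟩) = (1)·a = -0.1868
new amp(|11⟩) = (i)·b = (0.1356 + 0.1768i)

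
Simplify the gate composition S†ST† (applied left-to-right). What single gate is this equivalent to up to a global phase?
T†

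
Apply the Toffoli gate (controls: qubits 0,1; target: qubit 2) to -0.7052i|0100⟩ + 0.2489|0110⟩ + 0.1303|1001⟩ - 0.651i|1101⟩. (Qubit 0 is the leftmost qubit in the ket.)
-0.7052i|0100⟩ + 0.2489|0110⟩ + 0.1303|1001⟩ - 0.651i|1111⟩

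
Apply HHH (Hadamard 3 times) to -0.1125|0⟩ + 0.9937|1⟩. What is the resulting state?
0.6231|0⟩ - 0.7822|1⟩

H² = I, so H^3 = H: a single Hadamard. With (a, b) = (-0.1125, 0.9937), H gives ((a + b)/√2, (a − b)/√2) = (0.6231, -0.7822).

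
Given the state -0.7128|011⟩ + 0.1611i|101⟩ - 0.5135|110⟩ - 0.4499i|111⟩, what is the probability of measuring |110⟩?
0.2637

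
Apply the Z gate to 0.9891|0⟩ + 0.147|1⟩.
0.9891|0⟩ - 0.147|1⟩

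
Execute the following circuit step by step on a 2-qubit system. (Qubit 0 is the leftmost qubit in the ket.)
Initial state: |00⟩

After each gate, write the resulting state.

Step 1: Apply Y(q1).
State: i|01⟩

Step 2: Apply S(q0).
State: i|01⟩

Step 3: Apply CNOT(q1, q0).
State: i|11⟩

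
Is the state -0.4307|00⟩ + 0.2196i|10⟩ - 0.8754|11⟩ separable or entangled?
Entangled

Writing the state as a|00⟩ + b|01⟩ + c|10⟩ + d|11⟩, it is a product state iff ad − bc = 0.
Here (a, b, c, d) = (-0.4307, 0, 0.2196i, -0.8754): ad − bc = (-0.4307)(-0.8754) − (0)(0.2196i) = 0.377 ≠ 0, so the state is entangled.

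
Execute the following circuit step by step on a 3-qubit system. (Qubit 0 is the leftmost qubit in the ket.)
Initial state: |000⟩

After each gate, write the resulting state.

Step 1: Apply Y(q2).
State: i|001⟩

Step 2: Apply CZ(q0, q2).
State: i|001⟩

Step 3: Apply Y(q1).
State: -|011⟩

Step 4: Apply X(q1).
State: -|001⟩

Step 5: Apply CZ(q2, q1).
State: -|001⟩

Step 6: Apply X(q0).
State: -|101⟩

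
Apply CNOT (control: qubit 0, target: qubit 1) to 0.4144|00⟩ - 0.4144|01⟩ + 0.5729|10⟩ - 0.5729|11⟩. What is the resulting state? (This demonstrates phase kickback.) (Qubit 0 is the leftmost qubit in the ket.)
0.4144|00⟩ - 0.4144|01⟩ - 0.5729|10⟩ + 0.5729|11⟩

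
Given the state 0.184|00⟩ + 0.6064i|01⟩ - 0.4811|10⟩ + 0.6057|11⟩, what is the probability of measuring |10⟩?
0.2315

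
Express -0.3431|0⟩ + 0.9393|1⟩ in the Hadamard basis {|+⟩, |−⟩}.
0.4216|+⟩ - 0.9068|−⟩

With |ψ⟩ = α|0⟩ + β|1⟩, the Hadamard-basis coefficients are ⟨+|ψ⟩ = (α + β)/√2 and ⟨−|ψ⟩ = (α − β)/√2.
Here α = -0.3431, β = 0.9393: (α + β)/√2 = 0.4216, (α − β)/√2 = -0.9068.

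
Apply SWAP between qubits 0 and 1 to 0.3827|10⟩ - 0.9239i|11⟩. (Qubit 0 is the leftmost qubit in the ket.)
0.3827|01⟩ - 0.9239i|11⟩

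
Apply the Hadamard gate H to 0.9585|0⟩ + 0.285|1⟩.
0.8793|0⟩ + 0.4762|1⟩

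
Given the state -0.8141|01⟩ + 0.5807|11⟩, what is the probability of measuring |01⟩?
0.6628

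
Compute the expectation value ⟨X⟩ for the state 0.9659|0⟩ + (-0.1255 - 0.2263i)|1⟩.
-0.2424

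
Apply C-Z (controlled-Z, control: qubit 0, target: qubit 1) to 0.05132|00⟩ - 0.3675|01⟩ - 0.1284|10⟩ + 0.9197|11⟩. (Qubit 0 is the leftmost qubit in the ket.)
0.05132|00⟩ - 0.3675|01⟩ - 0.1284|10⟩ - 0.9197|11⟩

C-Z leaves the control-|0⟩ kets |00⟩, |01⟩ unchanged and applies Z to qubit 1 on the control-|1⟩ pair (|10⟩, |11⟩).
Z = [[1, 0], [0, -1]].
With a = amp(|10⟩) = -0.1284 and b = amp(|11⟩) = 0.9197:
new amp(|10⟩) = (1)·a = -0.1284
new amp(|11⟩) = (-1)·b = -0.9197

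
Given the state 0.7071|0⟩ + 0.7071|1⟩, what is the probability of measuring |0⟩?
0.5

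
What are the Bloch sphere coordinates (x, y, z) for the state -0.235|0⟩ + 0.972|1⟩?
(-0.4568, 0, -0.8896)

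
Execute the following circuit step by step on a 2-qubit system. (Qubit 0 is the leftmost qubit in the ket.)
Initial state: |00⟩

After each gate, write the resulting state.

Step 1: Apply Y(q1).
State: i|01⟩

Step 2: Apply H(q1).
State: (1/√2)i|00⟩ - (1/√2)i|01⟩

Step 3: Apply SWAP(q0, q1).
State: (1/√2)i|00⟩ - (1/√2)i|10⟩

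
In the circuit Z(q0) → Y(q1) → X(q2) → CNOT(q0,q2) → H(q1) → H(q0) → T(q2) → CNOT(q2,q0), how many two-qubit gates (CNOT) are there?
2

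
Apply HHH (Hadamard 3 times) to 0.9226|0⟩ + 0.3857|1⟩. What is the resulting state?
0.9251|0⟩ + 0.3796|1⟩

H² = I, so H^3 = H: a single Hadamard. With (a, b) = (0.9226, 0.3857), H gives ((a + b)/√2, (a − b)/√2) = (0.9251, 0.3796).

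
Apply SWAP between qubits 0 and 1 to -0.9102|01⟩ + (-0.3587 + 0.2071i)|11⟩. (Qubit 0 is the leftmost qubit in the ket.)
-0.9102|10⟩ + (-0.3587 + 0.2071i)|11⟩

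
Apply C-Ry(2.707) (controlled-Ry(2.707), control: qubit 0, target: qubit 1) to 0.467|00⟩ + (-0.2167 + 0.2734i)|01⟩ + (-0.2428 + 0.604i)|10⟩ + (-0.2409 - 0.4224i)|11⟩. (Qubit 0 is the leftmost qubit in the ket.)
0.467|00⟩ + (-0.2167 + 0.2734i)|01⟩ + (0.1829 + 0.5427i)|10⟩ + (-0.289 + 0.4987i)|11⟩

C-Ry(2.707) leaves the control-|0⟩ kets |00⟩, |01⟩ unchanged and applies Ry(2.707) to qubit 1 on the control-|1⟩ pair (|10⟩, |11⟩).
Ry(2.707) = [[cos(θ/2), −sin(θ/2)], [sin(θ/2), cos(θ/2)]]; θ = 2.707, cos(θ/2) ≈ 0.21559, sin(θ/2) ≈ 0.976484.
With a = amp(|10⟩) = (-0.2428 + 0.604i) and b = amp(|11⟩) = (-0.2409 - 0.4224i):
new amp(|10⟩) = (0.21559)·a + (-0.976484)·b = (0.1829 + 0.5427i)
new amp(|11⟩) = (0.976484)·a + (0.21559)·b = (-0.289 + 0.4987i)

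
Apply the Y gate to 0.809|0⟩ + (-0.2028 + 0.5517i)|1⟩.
(0.5517 + 0.2028i)|0⟩ + 0.809i|1⟩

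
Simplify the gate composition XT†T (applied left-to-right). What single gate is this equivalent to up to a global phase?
X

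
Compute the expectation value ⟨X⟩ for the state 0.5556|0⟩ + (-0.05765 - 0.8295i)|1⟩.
-0.06406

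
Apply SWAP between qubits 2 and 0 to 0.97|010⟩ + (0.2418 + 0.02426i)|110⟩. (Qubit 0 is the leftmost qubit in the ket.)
0.97|010⟩ + (0.2418 + 0.02426i)|011⟩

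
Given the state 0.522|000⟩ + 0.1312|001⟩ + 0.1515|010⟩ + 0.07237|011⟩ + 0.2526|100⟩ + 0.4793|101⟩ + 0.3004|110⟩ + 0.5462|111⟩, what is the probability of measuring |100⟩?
0.06381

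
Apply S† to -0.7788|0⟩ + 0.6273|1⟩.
-0.7788|0⟩ - 0.6273i|1⟩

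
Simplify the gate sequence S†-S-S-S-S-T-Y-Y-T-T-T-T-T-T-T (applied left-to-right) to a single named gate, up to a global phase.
S†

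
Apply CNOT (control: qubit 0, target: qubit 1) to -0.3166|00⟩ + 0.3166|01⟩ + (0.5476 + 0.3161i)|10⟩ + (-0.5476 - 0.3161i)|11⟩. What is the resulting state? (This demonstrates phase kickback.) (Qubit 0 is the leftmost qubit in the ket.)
-0.3166|00⟩ + 0.3166|01⟩ + (-0.5476 - 0.3161i)|10⟩ + (0.5476 + 0.3161i)|11⟩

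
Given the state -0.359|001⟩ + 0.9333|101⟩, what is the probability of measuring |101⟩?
0.871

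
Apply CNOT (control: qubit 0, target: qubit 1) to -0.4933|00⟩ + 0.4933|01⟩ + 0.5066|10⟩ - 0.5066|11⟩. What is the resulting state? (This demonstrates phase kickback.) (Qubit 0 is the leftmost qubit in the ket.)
-0.4933|00⟩ + 0.4933|01⟩ - 0.5066|10⟩ + 0.5066|11⟩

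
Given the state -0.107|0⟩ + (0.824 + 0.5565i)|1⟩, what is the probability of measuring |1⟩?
0.9887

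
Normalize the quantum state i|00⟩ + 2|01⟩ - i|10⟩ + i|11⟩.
(1/√7)i|00⟩ + 0.7559|01⟩ - (1/√7)i|10⟩ + (1/√7)i|11⟩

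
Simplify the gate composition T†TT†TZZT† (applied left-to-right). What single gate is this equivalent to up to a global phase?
T†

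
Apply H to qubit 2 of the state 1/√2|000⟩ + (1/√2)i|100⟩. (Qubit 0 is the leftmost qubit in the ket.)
1/2|000⟩ + 1/2|001⟩ + (1/2)i|100⟩ + (1/2)i|101⟩

H on qubit 2 mixes each pair of kets that differ only in qubit 2: amplitudes (a, b) of (|…0…⟩, |…1…⟩) become ((a + b)/√2, (a − b)/√2). Kets absent from the input have amplitude 0.
(|000⟩, |001⟩): (a, b) = (1/√2, 0) → (1/2, 1/2)
(|100⟩, |101⟩): (a, b) = ((1/√2)i, 0) → ((1/2)i, (1/2)i)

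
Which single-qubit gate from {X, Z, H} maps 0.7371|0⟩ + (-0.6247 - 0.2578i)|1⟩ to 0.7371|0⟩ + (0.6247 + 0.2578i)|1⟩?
Z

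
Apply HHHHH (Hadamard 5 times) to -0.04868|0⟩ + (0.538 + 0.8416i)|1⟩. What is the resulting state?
(0.346 + 0.5951i)|0⟩ + (-0.4148 - 0.5951i)|1⟩

H² = I, so H^5 = H: a single Hadamard. With (a, b) = (-0.04868, (0.538 + 0.8416i)), H gives ((a + b)/√2, (a − b)/√2) = ((0.346 + 0.5951i), (-0.4148 - 0.5951i)).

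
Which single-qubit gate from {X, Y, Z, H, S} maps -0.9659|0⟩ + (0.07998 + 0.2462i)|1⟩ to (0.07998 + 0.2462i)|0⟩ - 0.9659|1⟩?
X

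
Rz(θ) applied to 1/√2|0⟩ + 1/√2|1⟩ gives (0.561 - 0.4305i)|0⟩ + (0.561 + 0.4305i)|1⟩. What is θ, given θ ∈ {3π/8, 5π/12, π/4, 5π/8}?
5π/12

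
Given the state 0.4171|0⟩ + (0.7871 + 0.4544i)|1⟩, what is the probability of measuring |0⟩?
0.174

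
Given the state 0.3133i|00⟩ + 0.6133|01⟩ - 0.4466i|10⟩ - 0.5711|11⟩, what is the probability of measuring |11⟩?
0.3262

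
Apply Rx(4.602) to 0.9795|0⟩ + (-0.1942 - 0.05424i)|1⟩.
(-0.6938 + 0.1447i)|0⟩ + (0.1295 - 0.6936i)|1⟩

Rx(4.602) = [[cos(θ/2), −i·sin(θ/2)], [−i·sin(θ/2), cos(θ/2)]]; θ = 4.602, cos(θ/2) ≈ -0.667021, sin(θ/2) ≈ 0.745039.
With a = amp(|0⟩) = 0.9795 and b = amp(|1⟩) = (-0.1942 - 0.05424i):
new amp(|0⟩) = (-0.667021)·a + (-0.745039i)·b = (-0.6938 + 0.1447i)
new amp(|1⟩) = (-0.745039i)·a + (-0.667021)·b = (0.1295 - 0.6936i)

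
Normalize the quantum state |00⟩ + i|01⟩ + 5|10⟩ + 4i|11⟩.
0.1525|00⟩ + 0.1525i|01⟩ + 0.7625|10⟩ + 0.61i|11⟩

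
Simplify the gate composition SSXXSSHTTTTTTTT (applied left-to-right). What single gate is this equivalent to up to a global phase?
H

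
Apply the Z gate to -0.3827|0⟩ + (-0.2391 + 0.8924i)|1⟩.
-0.3827|0⟩ + (0.2391 - 0.8924i)|1⟩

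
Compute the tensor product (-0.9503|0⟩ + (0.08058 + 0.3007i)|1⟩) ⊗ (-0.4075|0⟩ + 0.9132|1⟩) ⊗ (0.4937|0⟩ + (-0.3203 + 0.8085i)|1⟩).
0.1912|000⟩ + (-0.124 + 0.3131i)|001⟩ - 0.4284|010⟩ + (0.278 - 0.7016i)|011⟩ + (-0.01621 - 0.0605i)|100⟩ + (0.1096 + 0.0127i)|101⟩ + (0.03633 + 0.1356i)|110⟩ + (-0.2456 - 0.02846i)|111⟩

amp(|b₁b₂…⟩) = product of the factor amplitudes for bits b₁, b₂, …; only kets whose every factor amplitude is nonzero survive.
|000⟩: (-0.9503)(-0.4075)(0.4937) = 0.1912
|001⟩: (-0.9503)(-0.4075)(-0.3203 + 0.8085i) = (-0.124 + 0.3131i)
|010⟩: (-0.9503)(0.9132)(0.4937) = -0.4284
|011⟩: (-0.9503)(0.9132)(-0.3203 + 0.8085i) = (0.278 - 0.7016i)
|100⟩: (0.08058 + 0.3007i)(-0.4075)(0.4937) = (-0.01621 - 0.0605i)
|101⟩: (0.08058 + 0.3007i)(-0.4075)(-0.3203 + 0.8085i) = (0.1096 + 0.0127i)
|110⟩: (0.08058 + 0.3007i)(0.9132)(0.4937) = (0.03633 + 0.1356i)
|111⟩: (0.08058 + 0.3007i)(0.9132)(-0.3203 + 0.8085i) = (-0.2456 - 0.02846i)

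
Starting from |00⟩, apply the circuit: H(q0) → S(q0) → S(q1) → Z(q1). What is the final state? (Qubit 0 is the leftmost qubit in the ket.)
1/√2|00⟩ + (1/√2)i|10⟩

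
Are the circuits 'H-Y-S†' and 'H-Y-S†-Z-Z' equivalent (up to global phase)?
Yes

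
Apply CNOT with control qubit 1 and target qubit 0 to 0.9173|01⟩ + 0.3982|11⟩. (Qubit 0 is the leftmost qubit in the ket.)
0.3982|01⟩ + 0.9173|11⟩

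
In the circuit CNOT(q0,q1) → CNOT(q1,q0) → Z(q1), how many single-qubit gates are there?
1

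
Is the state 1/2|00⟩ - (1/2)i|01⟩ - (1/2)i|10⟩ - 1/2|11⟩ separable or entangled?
Separable

Writing the state as a|00⟩ + b|01⟩ + c|10⟩ + d|11⟩, it is a product state iff ad − bc = 0.
Here (a, b, c, d) = (1/2, -(1/2)i, -(1/2)i, -1/2): ad − bc = (1/2)(-1/2) − (-(1/2)i)(-(1/2)i) = 0, so the state is separable.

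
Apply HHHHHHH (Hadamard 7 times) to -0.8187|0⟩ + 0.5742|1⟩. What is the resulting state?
-0.1729|0⟩ - 0.9849|1⟩

H² = I, so H^7 = H: a single Hadamard. With (a, b) = (-0.8187, 0.5742), H gives ((a + b)/√2, (a − b)/√2) = (-0.1729, -0.9849).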